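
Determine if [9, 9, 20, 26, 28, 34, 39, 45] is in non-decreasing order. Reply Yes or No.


Check consecutive pairs:
  9 <= 9? True
  9 <= 20? True
  20 <= 26? True
  26 <= 28? True
  28 <= 34? True
  34 <= 39? True
  39 <= 45? True
Every consecutive pair is in order, so the list is non-decreasing.
Final answer: Yes


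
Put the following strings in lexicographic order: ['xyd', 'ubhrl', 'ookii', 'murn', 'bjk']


Compare strings character by character (the first differing letter decides):
  'bjk' < 'murn' since 'b' < 'm' at position 1
  'murn' < 'ookii' since 'm' < 'o' at position 1
  'ookii' < 'ubhrl' since 'o' < 'u' at position 1
  'ubhrl' < 'xyd' since 'u' < 'x' at position 1
Chaining these comparisons gives the alphabetical order.
Final answer: ['bjk', 'murn', 'ookii', 'ubhrl', 'xyd']


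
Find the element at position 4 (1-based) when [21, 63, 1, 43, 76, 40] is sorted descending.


Sort descending: [76, 63, 43, 40, 21, 1]
The 4th element (1-indexed) is at index 3.
Value = 40
Final answer: 40


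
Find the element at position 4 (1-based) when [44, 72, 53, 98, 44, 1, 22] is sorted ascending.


Sort ascending: [1, 22, 44, 44, 53, 72, 98]
The 4th element (1-indexed) is at index 3.
Value = 44
Final answer: 44


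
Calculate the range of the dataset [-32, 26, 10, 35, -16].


Maximum value: 35
Minimum value: -32
Range = 35 - (-32) = 67
Final answer: 67


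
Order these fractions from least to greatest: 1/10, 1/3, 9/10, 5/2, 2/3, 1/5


Convert to decimal for comparison:
  1/10 = 0.1
  1/3 = 0.3333
  9/10 = 0.9
  5/2 = 2.5
  2/3 = 0.6667
  1/5 = 0.2
Decimals in increasing order: 0.1 < 0.2 < 0.3333 < 0.6667 < 0.9 < 2.5
Writing each back as its fraction gives the sorted order.
Final answer: 1/10, 1/5, 1/3, 2/3, 9/10, 5/2


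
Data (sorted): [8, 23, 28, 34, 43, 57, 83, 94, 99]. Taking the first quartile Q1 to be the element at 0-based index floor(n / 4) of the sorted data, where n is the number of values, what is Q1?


The list has n = 9 elements.
Q1 index = floor(9 / 4) = floor(2.25) = 2
Counting from index 0 in the sorted data, the element at index 2 is 28.
Final answer: 28


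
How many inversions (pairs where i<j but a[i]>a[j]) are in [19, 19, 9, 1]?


For each element, count the later elements that are smaller than it:
  19 (index 0): smaller elements after it = [9, 1] -> 2
  19 (index 1): smaller elements after it = [9, 1] -> 2
  9 (index 2): smaller elements after it = [1] -> 1
Total inversions = 2 + 2 + 1 = 5
Final answer: 5


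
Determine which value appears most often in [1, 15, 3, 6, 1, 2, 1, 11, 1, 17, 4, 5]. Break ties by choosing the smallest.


Count the frequency of each value:
  1 appears 4 time(s)
  2 appears 1 time(s)
  3 appears 1 time(s)
  4 appears 1 time(s)
  5 appears 1 time(s)
  6 appears 1 time(s)
  11 appears 1 time(s)
  15 appears 1 time(s)
  17 appears 1 time(s)
Maximum frequency is 4.
Only 1 reaches that frequency, so it is the mode.
Final answer: 1


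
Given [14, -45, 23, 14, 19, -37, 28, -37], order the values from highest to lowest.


Original list: [14, -45, 23, 14, 19, -37, 28, -37]
Repeatedly take the largest remaining element:
  Remaining [14, -45, 23, 14, 19, -37, 28, -37] -> largest is 28
  Remaining [14, -45, 23, 14, 19, -37, -37] -> largest is 23
  Remaining [14, -45, 14, 19, -37, -37] -> largest is 19
  Remaining [14, -45, 14, -37, -37] -> largest is 14
  Remaining [-45, 14, -37, -37] -> largest is 14
  Remaining [-45, -37, -37] -> largest is -37
  Remaining [-45, -37] -> largest is -37
  Remaining [-45] -> largest is -45
Collecting the picks in order gives the descending list.
Final answer: [28, 23, 19, 14, 14, -37, -37, -45]


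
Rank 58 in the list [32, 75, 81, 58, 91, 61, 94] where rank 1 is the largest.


Sort descending: [94, 91, 81, 75, 61, 58, 32]
Find 58 in the sorted list.
58 is at position 6.
Final answer: 6


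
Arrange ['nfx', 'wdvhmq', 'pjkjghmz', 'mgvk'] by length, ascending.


Compute lengths:
  'nfx' has length 3
  'wdvhmq' has length 6
  'pjkjghmz' has length 8
  'mgvk' has length 4
Lengths in increasing order: 3 < 4 < 6 < 8
Listing the words in that order gives the answer.
Final answer: ['nfx', 'mgvk', 'wdvhmq', 'pjkjghmz']


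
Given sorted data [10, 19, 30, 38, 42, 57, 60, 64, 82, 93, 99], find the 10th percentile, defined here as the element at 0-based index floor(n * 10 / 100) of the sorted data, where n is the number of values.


The dataset has n = 11 elements.
Index = floor(11 * 10 / 100) = floor(110 / 100) = floor(1.1) = 1
Counting from index 0 in the sorted data, the element at index 1 is 19.
Final answer: 19


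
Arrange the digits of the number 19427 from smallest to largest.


The number 19427 has digits: 1, 9, 4, 2, 7
Sorted: 1, 2, 4, 7, 9
Joining the sorted digits gives the result.
Final answer: 12479


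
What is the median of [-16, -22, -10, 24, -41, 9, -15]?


First, sort the list: [-41, -22, -16, -15, -10, 9, 24]
The list has 7 elements (odd count).
The middle index is 3 (0-based), and the element there is -15.
Final answer: -15


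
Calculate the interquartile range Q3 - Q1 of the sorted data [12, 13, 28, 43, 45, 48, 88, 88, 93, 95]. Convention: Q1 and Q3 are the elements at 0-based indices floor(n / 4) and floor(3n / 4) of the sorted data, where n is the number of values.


The data has n = 10 elements.
Q1 index = floor(10 / 4) = floor(2.5) = 2; Q3 index = floor(3 * 10 / 4) = floor(7.5) = 7
Q1 = element at index 2 = 28
Q3 = element at index 7 = 88
IQR = 88 - 28 = 60
Final answer: 60


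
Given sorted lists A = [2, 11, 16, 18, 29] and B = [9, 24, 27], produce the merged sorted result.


List A: [2, 11, 16, 18, 29]
List B: [9, 24, 27]
Repeatedly compare the front elements and take the smaller:
  2 vs 9 -> take 2
  11 vs 9 -> take 9
  11 vs 24 -> take 11
  16 vs 24 -> take 16
  18 vs 24 -> take 18
  29 vs 24 -> take 24
  29 vs 27 -> take 27
  B is exhausted; append the rest of A: [29]
Final answer: [2, 9, 11, 16, 18, 24, 27, 29]


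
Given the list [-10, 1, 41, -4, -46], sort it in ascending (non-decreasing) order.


Original list: [-10, 1, 41, -4, -46]
Repeatedly take the smallest remaining element:
  Remaining [-10, 1, 41, -4, -46] -> smallest is -46
  Remaining [-10, 1, 41, -4] -> smallest is -10
  Remaining [1, 41, -4] -> smallest is -4
  Remaining [1, 41] -> smallest is 1
  Remaining [41] -> smallest is 41
Collecting the picks in order gives the sorted list.
Final answer: [-46, -10, -4, 1, 41]


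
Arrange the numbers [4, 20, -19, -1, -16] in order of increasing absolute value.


Compute absolute values:
  |4| = 4
  |20| = 20
  |-19| = 19
  |-1| = 1
  |-16| = 16
Absolute values in increasing order: 1 < 4 < 16 < 19 < 20
Listing the original numbers in that order gives the answer.
Final answer: [-1, 4, -16, -19, 20]


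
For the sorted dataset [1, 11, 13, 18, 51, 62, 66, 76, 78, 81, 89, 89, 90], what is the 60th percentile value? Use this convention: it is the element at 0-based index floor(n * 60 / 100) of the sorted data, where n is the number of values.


The dataset has n = 13 elements.
Index = floor(13 * 60 / 100) = floor(780 / 100) = floor(7.8) = 7
Counting from index 0 in the sorted data, the element at index 7 is 76.
Final answer: 76


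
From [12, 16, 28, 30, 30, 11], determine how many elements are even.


Check each element:
  12 is even
  16 is even
  28 is even
  30 is even
  30 is even
  11 is odd
Evens: [12, 16, 28, 30, 30]
Count of evens = 5
Final answer: 5


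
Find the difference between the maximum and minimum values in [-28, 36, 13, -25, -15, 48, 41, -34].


Maximum value: 48
Minimum value: -34
Range = 48 - (-34) = 82
Final answer: 82


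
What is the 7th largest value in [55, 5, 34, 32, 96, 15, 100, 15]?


Sort descending: [100, 96, 55, 34, 32, 15, 15, 5]
The 7th element (1-indexed) is at index 6.
Value = 15
Final answer: 15


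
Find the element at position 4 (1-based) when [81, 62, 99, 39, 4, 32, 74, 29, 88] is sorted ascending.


Sort ascending: [4, 29, 32, 39, 62, 74, 81, 88, 99]
The 4th element (1-indexed) is at index 3.
Value = 39
Final answer: 39


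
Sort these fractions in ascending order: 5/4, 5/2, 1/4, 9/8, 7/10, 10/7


Convert to decimal for comparison:
  5/4 = 1.25
  5/2 = 2.5
  1/4 = 0.25
  9/8 = 1.125
  7/10 = 0.7
  10/7 = 1.4286
Decimals in increasing order: 0.25 < 0.7 < 1.125 < 1.25 < 1.4286 < 2.5
Writing each back as its fraction gives the sorted order.
Final answer: 1/4, 7/10, 9/8, 5/4, 10/7, 5/2


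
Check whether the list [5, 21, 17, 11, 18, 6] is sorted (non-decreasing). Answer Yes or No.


Check consecutive pairs:
  5 <= 21? True
  21 <= 17? False
  17 <= 11? False
  11 <= 18? True
  18 <= 6? False
3 consecutive pair(s) are out of order, so the list is not sorted.
Final answer: No


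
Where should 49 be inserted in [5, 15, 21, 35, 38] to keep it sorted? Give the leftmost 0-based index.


List is sorted: [5, 15, 21, 35, 38]
We need the leftmost position where 49 can be inserted, i.e. the first index whose element is >= 49 (or the end of the list if none is).
Binary search with low=0, high=5 (0-based indices):
  low=0, high=5, mid=2: a[2]=21 < 49, so low = 3
  low=3, high=5, mid=4: a[4]=38 < 49, so low = 5
Now low = high = 5, so the insertion index is 5.
Final answer: 5


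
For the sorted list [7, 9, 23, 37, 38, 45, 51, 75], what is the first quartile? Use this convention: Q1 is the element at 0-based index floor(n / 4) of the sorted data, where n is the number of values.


The list has n = 8 elements.
Q1 index = floor(8 / 4) = floor(2) = 2
Counting from index 0 in the sorted data, the element at index 2 is 23.
Final answer: 23


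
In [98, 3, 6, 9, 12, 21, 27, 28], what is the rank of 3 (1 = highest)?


Sort descending: [98, 28, 27, 21, 12, 9, 6, 3]
Find 3 in the sorted list.
3 is at position 8.
Final answer: 8


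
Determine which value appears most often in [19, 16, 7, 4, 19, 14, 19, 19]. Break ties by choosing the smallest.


Count the frequency of each value:
  4 appears 1 time(s)
  7 appears 1 time(s)
  14 appears 1 time(s)
  16 appears 1 time(s)
  19 appears 4 time(s)
Maximum frequency is 4.
Only 19 reaches that frequency, so it is the mode.
Final answer: 19


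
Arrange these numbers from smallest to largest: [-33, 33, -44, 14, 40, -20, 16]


Original list: [-33, 33, -44, 14, 40, -20, 16]
Repeatedly take the smallest remaining element:
  Remaining [-33, 33, -44, 14, 40, -20, 16] -> smallest is -44
  Remaining [-33, 33, 14, 40, -20, 16] -> smallest is -33
  Remaining [33, 14, 40, -20, 16] -> smallest is -20
  Remaining [33, 14, 40, 16] -> smallest is 14
  Remaining [33, 40, 16] -> smallest is 16
  Remaining [33, 40] -> smallest is 33
  Remaining [40] -> smallest is 40
Collecting the picks in order gives the sorted list.
Final answer: [-44, -33, -20, 14, 16, 33, 40]


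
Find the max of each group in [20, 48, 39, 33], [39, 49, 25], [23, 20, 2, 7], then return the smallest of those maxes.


Find max of each group:
  Group 1: [20, 48, 39, 33] -> max = 48
  Group 2: [39, 49, 25] -> max = 49
  Group 3: [23, 20, 2, 7] -> max = 23
Maxes: [48, 49, 23]
Minimum of maxes = 23
Final answer: 23


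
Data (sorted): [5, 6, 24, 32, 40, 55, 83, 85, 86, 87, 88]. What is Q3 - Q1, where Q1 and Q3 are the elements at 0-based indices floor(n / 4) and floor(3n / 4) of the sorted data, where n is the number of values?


The data has n = 11 elements.
Q1 index = floor(11 / 4) = floor(2.75) = 2; Q3 index = floor(3 * 11 / 4) = floor(8.25) = 8
Q1 = element at index 2 = 24
Q3 = element at index 8 = 86
IQR = 86 - 24 = 62
Final answer: 62


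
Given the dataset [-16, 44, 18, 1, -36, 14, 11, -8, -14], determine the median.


First, sort the list: [-36, -16, -14, -8, 1, 11, 14, 18, 44]
The list has 9 elements (odd count).
The middle index is 4 (0-based), and the element there is 1.
Final answer: 1


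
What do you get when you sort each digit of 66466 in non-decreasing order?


The number 66466 has digits: 6, 6, 4, 6, 6
Sorted: 4, 6, 6, 6, 6
Joining the sorted digits gives the result.
Final answer: 46666


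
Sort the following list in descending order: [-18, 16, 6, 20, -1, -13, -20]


Original list: [-18, 16, 6, 20, -1, -13, -20]
Repeatedly take the largest remaining element:
  Remaining [-18, 16, 6, 20, -1, -13, -20] -> largest is 20
  Remaining [-18, 16, 6, -1, -13, -20] -> largest is 16
  Remaining [-18, 6, -1, -13, -20] -> largest is 6
  Remaining [-18, -1, -13, -20] -> largest is -1
  Remaining [-18, -13, -20] -> largest is -13
  Remaining [-18, -20] -> largest is -18
  Remaining [-20] -> largest is -20
Collecting the picks in order gives the descending list.
Final answer: [20, 16, 6, -1, -13, -18, -20]


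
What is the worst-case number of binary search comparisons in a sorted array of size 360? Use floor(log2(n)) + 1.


Binary search halves the search space each step.
Maximum comparisons = floor(log2(360)) + 1
log2(360) = 8.4919
floor(log2(360)) = 8, so 8 + 1 = 9
Final answer: 9


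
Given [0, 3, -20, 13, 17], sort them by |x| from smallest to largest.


Compute absolute values:
  |0| = 0
  |3| = 3
  |-20| = 20
  |13| = 13
  |17| = 17
Absolute values in increasing order: 0 < 3 < 13 < 17 < 20
Listing the original numbers in that order gives the answer.
Final answer: [0, 3, 13, 17, -20]


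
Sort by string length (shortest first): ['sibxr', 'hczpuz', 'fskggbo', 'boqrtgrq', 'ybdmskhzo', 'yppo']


Compute lengths:
  'sibxr' has length 5
  'hczpuz' has length 6
  'fskggbo' has length 7
  'boqrtgrq' has length 8
  'ybdmskhzo' has length 9
  'yppo' has length 4
Lengths in increasing order: 4 < 5 < 6 < 7 < 8 < 9
Listing the words in that order gives the answer.
Final answer: ['yppo', 'sibxr', 'hczpuz', 'fskggbo', 'boqrtgrq', 'ybdmskhzo']


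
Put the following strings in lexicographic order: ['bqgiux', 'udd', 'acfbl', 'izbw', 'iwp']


Compare strings character by character (the first differing letter decides):
  'acfbl' < 'bqgiux' since 'a' < 'b' at position 1
  'bqgiux' < 'iwp' since 'b' < 'i' at position 1
  'iwp' < 'izbw' since 'w' < 'z' at position 2
  'izbw' < 'udd' since 'i' < 'u' at position 1
Chaining these comparisons gives the alphabetical order.
Final answer: ['acfbl', 'bqgiux', 'iwp', 'izbw', 'udd']


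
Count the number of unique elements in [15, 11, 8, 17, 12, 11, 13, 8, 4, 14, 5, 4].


List all unique values:
Distinct values: [4, 5, 8, 11, 12, 13, 14, 15, 17]
Count = 9
Final answer: 9


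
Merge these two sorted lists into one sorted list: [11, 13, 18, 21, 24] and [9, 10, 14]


List A: [11, 13, 18, 21, 24]
List B: [9, 10, 14]
Repeatedly compare the front elements and take the smaller:
  11 vs 9 -> take 9
  11 vs 10 -> take 10
  11 vs 14 -> take 11
  13 vs 14 -> take 13
  18 vs 14 -> take 14
  B is exhausted; append the rest of A: [18, 21, 24]
Final answer: [9, 10, 11, 13, 14, 18, 21, 24]


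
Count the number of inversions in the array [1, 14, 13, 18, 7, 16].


For each element, count the later elements that are smaller than it:
  1 (index 0): smaller elements after it = [] -> 0
  14 (index 1): smaller elements after it = [13, 7] -> 2
  13 (index 2): smaller elements after it = [7] -> 1
  18 (index 3): smaller elements after it = [7, 16] -> 2
  7 (index 4): smaller elements after it = [] -> 0
Total inversions = 0 + 2 + 1 + 2 + 0 = 5
Final answer: 5


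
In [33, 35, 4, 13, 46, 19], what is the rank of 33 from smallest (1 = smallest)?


Sort ascending: [4, 13, 19, 33, 35, 46]
Find 33 in the sorted list.
33 is at position 4 (1-indexed).
Final answer: 4


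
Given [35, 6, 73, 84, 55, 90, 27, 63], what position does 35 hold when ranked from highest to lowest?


Sort descending: [90, 84, 73, 63, 55, 35, 27, 6]
Find 35 in the sorted list.
35 is at position 6.
Final answer: 6


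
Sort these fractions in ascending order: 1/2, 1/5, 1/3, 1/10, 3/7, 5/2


Convert to decimal for comparison:
  1/2 = 0.5
  1/5 = 0.2
  1/3 = 0.3333
  1/10 = 0.1
  3/7 = 0.4286
  5/2 = 2.5
Decimals in increasing order: 0.1 < 0.2 < 0.3333 < 0.4286 < 0.5 < 2.5
Writing each back as its fraction gives the sorted order.
Final answer: 1/10, 1/5, 1/3, 3/7, 1/2, 5/2


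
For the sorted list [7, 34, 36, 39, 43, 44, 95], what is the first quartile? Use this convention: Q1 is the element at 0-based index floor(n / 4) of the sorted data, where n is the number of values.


The list has n = 7 elements.
Q1 index = floor(7 / 4) = floor(1.75) = 1
Counting from index 0 in the sorted data, the element at index 1 is 34.
Final answer: 34


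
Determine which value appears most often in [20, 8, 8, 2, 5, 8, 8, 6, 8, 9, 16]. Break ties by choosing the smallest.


Count the frequency of each value:
  2 appears 1 time(s)
  5 appears 1 time(s)
  6 appears 1 time(s)
  8 appears 5 time(s)
  9 appears 1 time(s)
  16 appears 1 time(s)
  20 appears 1 time(s)
Maximum frequency is 5.
Only 8 reaches that frequency, so it is the mode.
Final answer: 8


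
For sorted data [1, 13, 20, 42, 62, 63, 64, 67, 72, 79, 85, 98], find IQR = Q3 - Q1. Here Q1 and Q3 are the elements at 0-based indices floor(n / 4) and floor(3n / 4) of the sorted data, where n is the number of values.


The data has n = 12 elements.
Q1 index = floor(12 / 4) = floor(3) = 3; Q3 index = floor(3 * 12 / 4) = floor(9) = 9
Q1 = element at index 3 = 42
Q3 = element at index 9 = 79
IQR = 79 - 42 = 37
Final answer: 37


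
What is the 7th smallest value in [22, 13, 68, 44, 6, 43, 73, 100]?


Sort ascending: [6, 13, 22, 43, 44, 68, 73, 100]
The 7th element (1-indexed) is at index 6.
Value = 73
Final answer: 73


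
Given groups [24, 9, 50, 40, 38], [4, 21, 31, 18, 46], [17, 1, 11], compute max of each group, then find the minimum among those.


Find max of each group:
  Group 1: [24, 9, 50, 40, 38] -> max = 50
  Group 2: [4, 21, 31, 18, 46] -> max = 46
  Group 3: [17, 1, 11] -> max = 17
Maxes: [50, 46, 17]
Minimum of maxes = 17
Final answer: 17


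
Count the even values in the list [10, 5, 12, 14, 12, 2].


Check each element:
  10 is even
  5 is odd
  12 is even
  14 is even
  12 is even
  2 is even
Evens: [10, 12, 14, 12, 2]
Count of evens = 5
Final answer: 5


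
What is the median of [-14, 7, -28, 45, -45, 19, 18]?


First, sort the list: [-45, -28, -14, 7, 18, 19, 45]
The list has 7 elements (odd count).
The middle index is 3 (0-based), and the element there is 7.
Final answer: 7


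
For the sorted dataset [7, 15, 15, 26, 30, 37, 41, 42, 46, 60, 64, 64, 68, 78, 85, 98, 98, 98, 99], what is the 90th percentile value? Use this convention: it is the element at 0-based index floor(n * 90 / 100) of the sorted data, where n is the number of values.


The dataset has n = 19 elements.
Index = floor(19 * 90 / 100) = floor(1710 / 100) = floor(17.1) = 17
Counting from index 0 in the sorted data, the element at index 17 is 98.
Final answer: 98


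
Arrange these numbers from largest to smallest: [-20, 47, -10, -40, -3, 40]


Original list: [-20, 47, -10, -40, -3, 40]
Repeatedly take the largest remaining element:
  Remaining [-20, 47, -10, -40, -3, 40] -> largest is 47
  Remaining [-20, -10, -40, -3, 40] -> largest is 40
  Remaining [-20, -10, -40, -3] -> largest is -3
  Remaining [-20, -10, -40] -> largest is -10
  Remaining [-20, -40] -> largest is -20
  Remaining [-40] -> largest is -40
Collecting the picks in order gives the descending list.
Final answer: [47, 40, -3, -10, -20, -40]


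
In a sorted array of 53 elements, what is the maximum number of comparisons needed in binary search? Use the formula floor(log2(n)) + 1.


Binary search halves the search space each step.
Maximum comparisons = floor(log2(53)) + 1
log2(53) = 5.7279
floor(log2(53)) = 5, so 5 + 1 = 6
Final answer: 6


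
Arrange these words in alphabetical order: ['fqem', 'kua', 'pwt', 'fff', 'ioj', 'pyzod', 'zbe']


Compare strings character by character (the first differing letter decides):
  'fff' < 'fqem' since 'f' < 'q' at position 2
  'fqem' < 'ioj' since 'f' < 'i' at position 1
  'ioj' < 'kua' since 'i' < 'k' at position 1
  'kua' < 'pwt' since 'k' < 'p' at position 1
  'pwt' < 'pyzod' since 'w' < 'y' at position 2
  'pyzod' < 'zbe' since 'p' < 'z' at position 1
Chaining these comparisons gives the alphabetical order.
Final answer: ['fff', 'fqem', 'ioj', 'kua', 'pwt', 'pyzod', 'zbe']


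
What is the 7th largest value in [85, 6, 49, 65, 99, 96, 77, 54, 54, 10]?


Sort descending: [99, 96, 85, 77, 65, 54, 54, 49, 10, 6]
The 7th element (1-indexed) is at index 6.
Value = 54
Final answer: 54


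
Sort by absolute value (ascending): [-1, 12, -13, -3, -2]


Compute absolute values:
  |-1| = 1
  |12| = 12
  |-13| = 13
  |-3| = 3
  |-2| = 2
Absolute values in increasing order: 1 < 2 < 3 < 12 < 13
Listing the original numbers in that order gives the answer.
Final answer: [-1, -2, -3, 12, -13]


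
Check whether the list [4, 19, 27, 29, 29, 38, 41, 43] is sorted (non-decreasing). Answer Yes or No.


Check consecutive pairs:
  4 <= 19? True
  19 <= 27? True
  27 <= 29? True
  29 <= 29? True
  29 <= 38? True
  38 <= 41? True
  41 <= 43? True
Every consecutive pair is in order, so the list is non-decreasing.
Final answer: Yes


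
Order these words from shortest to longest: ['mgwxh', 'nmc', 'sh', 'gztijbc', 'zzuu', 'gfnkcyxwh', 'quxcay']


Compute lengths:
  'mgwxh' has length 5
  'nmc' has length 3
  'sh' has length 2
  'gztijbc' has length 7
  'zzuu' has length 4
  'gfnkcyxwh' has length 9
  'quxcay' has length 6
Lengths in increasing order: 2 < 3 < 4 < 5 < 6 < 7 < 9
Listing the words in that order gives the answer.
Final answer: ['sh', 'nmc', 'zzuu', 'mgwxh', 'quxcay', 'gztijbc', 'gfnkcyxwh']


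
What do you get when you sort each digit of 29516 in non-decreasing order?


The number 29516 has digits: 2, 9, 5, 1, 6
Sorted: 1, 2, 5, 6, 9
Joining the sorted digits gives the result.
Final answer: 12569


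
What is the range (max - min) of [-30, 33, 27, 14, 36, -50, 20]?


Maximum value: 36
Minimum value: -50
Range = 36 - (-50) = 86
Final answer: 86


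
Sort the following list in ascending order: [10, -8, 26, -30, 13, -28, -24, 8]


Original list: [10, -8, 26, -30, 13, -28, -24, 8]
Repeatedly take the smallest remaining element:
  Remaining [10, -8, 26, -30, 13, -28, -24, 8] -> smallest is -30
  Remaining [10, -8, 26, 13, -28, -24, 8] -> smallest is -28
  Remaining [10, -8, 26, 13, -24, 8] -> smallest is -24
  Remaining [10, -8, 26, 13, 8] -> smallest is -8
  Remaining [10, 26, 13, 8] -> smallest is 8
  Remaining [10, 26, 13] -> smallest is 10
  Remaining [26, 13] -> smallest is 13
  Remaining [26] -> smallest is 26
Collecting the picks in order gives the sorted list.
Final answer: [-30, -28, -24, -8, 8, 10, 13, 26]


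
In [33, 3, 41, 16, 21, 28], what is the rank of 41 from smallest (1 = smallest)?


Sort ascending: [3, 16, 21, 28, 33, 41]
Find 41 in the sorted list.
41 is at position 6 (1-indexed).
Final answer: 6


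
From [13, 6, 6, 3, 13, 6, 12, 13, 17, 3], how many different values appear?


List all unique values:
Distinct values: [3, 6, 12, 13, 17]
Count = 5
Final answer: 5


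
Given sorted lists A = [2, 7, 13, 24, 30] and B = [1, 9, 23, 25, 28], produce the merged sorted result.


List A: [2, 7, 13, 24, 30]
List B: [1, 9, 23, 25, 28]
Repeatedly compare the front elements and take the smaller:
  2 vs 1 -> take 1
  2 vs 9 -> take 2
  7 vs 9 -> take 7
  13 vs 9 -> take 9
  13 vs 23 -> take 13
  24 vs 23 -> take 23
  24 vs 25 -> take 24
  30 vs 25 -> take 25
  30 vs 28 -> take 28
  B is exhausted; append the rest of A: [30]
Final answer: [1, 2, 7, 9, 13, 23, 24, 25, 28, 30]


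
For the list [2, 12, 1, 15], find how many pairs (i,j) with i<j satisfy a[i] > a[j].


For each element, count the later elements that are smaller than it:
  2 (index 0): smaller elements after it = [1] -> 1
  12 (index 1): smaller elements after it = [1] -> 1
  1 (index 2): smaller elements after it = [] -> 0
Total inversions = 1 + 1 + 0 = 2
Final answer: 2


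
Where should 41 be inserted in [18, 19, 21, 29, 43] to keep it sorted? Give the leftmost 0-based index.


List is sorted: [18, 19, 21, 29, 43]
We need the leftmost position where 41 can be inserted, i.e. the first index whose element is >= 41 (or the end of the list if none is).
Binary search with low=0, high=5 (0-based indices):
  low=0, high=5, mid=2: a[2]=21 < 41, so low = 3
  low=3, high=5, mid=4: a[4]=43 >= 41, so high = 4
  low=3, high=4, mid=3: a[3]=29 < 41, so low = 4
Now low = high = 4, so the insertion index is 4.
Final answer: 4


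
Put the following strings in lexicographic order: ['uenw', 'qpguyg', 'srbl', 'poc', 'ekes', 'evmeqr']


Compare strings character by character (the first differing letter decides):
  'ekes' < 'evmeqr' since 'k' < 'v' at position 2
  'evmeqr' < 'poc' since 'e' < 'p' at position 1
  'poc' < 'qpguyg' since 'p' < 'q' at position 1
  'qpguyg' < 'srbl' since 'q' < 's' at position 1
  'srbl' < 'uenw' since 's' < 'u' at position 1
Chaining these comparisons gives the alphabetical order.
Final answer: ['ekes', 'evmeqr', 'poc', 'qpguyg', 'srbl', 'uenw']


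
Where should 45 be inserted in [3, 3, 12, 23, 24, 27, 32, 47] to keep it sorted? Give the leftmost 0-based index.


List is sorted: [3, 3, 12, 23, 24, 27, 32, 47]
We need the leftmost position where 45 can be inserted, i.e. the first index whose element is >= 45 (or the end of the list if none is).
Binary search with low=0, high=8 (0-based indices):
  low=0, high=8, mid=4: a[4]=24 < 45, so low = 5
  low=5, high=8, mid=6: a[6]=32 < 45, so low = 7
  low=7, high=8, mid=7: a[7]=47 >= 45, so high = 7
Now low = high = 7, so the insertion index is 7.
Final answer: 7


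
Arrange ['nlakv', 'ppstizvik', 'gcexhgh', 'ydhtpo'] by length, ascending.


Compute lengths:
  'nlakv' has length 5
  'ppstizvik' has length 9
  'gcexhgh' has length 7
  'ydhtpo' has length 6
Lengths in increasing order: 5 < 6 < 7 < 9
Listing the words in that order gives the answer.
Final answer: ['nlakv', 'ydhtpo', 'gcexhgh', 'ppstizvik']


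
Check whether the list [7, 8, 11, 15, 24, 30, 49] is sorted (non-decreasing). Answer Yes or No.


Check consecutive pairs:
  7 <= 8? True
  8 <= 11? True
  11 <= 15? True
  15 <= 24? True
  24 <= 30? True
  30 <= 49? True
Every consecutive pair is in order, so the list is non-decreasing.
Final answer: Yes


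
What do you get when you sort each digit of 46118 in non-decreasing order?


The number 46118 has digits: 4, 6, 1, 1, 8
Sorted: 1, 1, 4, 6, 8
Joining the sorted digits gives the result.
Final answer: 11468


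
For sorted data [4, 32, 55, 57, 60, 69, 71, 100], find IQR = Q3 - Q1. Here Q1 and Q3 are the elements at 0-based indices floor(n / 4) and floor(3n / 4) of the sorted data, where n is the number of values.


The data has n = 8 elements.
Q1 index = floor(8 / 4) = floor(2) = 2; Q3 index = floor(3 * 8 / 4) = floor(6) = 6
Q1 = element at index 2 = 55
Q3 = element at index 6 = 71
IQR = 71 - 55 = 16
Final answer: 16


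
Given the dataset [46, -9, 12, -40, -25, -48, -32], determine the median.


First, sort the list: [-48, -40, -32, -25, -9, 12, 46]
The list has 7 elements (odd count).
The middle index is 3 (0-based), and the element there is -25.
Final answer: -25


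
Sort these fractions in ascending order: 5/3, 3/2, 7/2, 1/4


Convert to decimal for comparison:
  5/3 = 1.6667
  3/2 = 1.5
  7/2 = 3.5
  1/4 = 0.25
Decimals in increasing order: 0.25 < 1.5 < 1.6667 < 3.5
Writing each back as its fraction gives the sorted order.
Final answer: 1/4, 3/2, 5/3, 7/2


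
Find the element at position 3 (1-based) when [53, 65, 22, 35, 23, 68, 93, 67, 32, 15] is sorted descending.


Sort descending: [93, 68, 67, 65, 53, 35, 32, 23, 22, 15]
The 3rd element (1-indexed) is at index 2.
Value = 67
Final answer: 67


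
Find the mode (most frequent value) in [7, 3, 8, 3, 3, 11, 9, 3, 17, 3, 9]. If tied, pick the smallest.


Count the frequency of each value:
  3 appears 5 time(s)
  7 appears 1 time(s)
  8 appears 1 time(s)
  9 appears 2 time(s)
  11 appears 1 time(s)
  17 appears 1 time(s)
Maximum frequency is 5.
Only 3 reaches that frequency, so it is the mode.
Final answer: 3


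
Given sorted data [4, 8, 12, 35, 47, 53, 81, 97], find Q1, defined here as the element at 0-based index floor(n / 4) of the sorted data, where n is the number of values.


The list has n = 8 elements.
Q1 index = floor(8 / 4) = floor(2) = 2
Counting from index 0 in the sorted data, the element at index 2 is 12.
Final answer: 12


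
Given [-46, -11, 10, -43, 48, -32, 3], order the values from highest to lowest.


Original list: [-46, -11, 10, -43, 48, -32, 3]
Repeatedly take the largest remaining element:
  Remaining [-46, -11, 10, -43, 48, -32, 3] -> largest is 48
  Remaining [-46, -11, 10, -43, -32, 3] -> largest is 10
  Remaining [-46, -11, -43, -32, 3] -> largest is 3
  Remaining [-46, -11, -43, -32] -> largest is -11
  Remaining [-46, -43, -32] -> largest is -32
  Remaining [-46, -43] -> largest is -43
  Remaining [-46] -> largest is -46
Collecting the picks in order gives the descending list.
Final answer: [48, 10, 3, -11, -32, -43, -46]


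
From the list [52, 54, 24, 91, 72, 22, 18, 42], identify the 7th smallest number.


Sort ascending: [18, 22, 24, 42, 52, 54, 72, 91]
The 7th element (1-indexed) is at index 6.
Value = 72
Final answer: 72


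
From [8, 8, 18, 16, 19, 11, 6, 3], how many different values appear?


List all unique values:
Distinct values: [3, 6, 8, 11, 16, 18, 19]
Count = 7
Final answer: 7


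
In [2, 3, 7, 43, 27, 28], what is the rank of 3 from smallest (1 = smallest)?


Sort ascending: [2, 3, 7, 27, 28, 43]
Find 3 in the sorted list.
3 is at position 2 (1-indexed).
Final answer: 2


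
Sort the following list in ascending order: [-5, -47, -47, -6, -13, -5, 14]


Original list: [-5, -47, -47, -6, -13, -5, 14]
Repeatedly take the smallest remaining element:
  Remaining [-5, -47, -47, -6, -13, -5, 14] -> smallest is -47
  Remaining [-5, -47, -6, -13, -5, 14] -> smallest is -47
  Remaining [-5, -6, -13, -5, 14] -> smallest is -13
  Remaining [-5, -6, -5, 14] -> smallest is -6
  Remaining [-5, -5, 14] -> smallest is -5
  Remaining [-5, 14] -> smallest is -5
  Remaining [14] -> smallest is 14
Collecting the picks in order gives the sorted list.
Final answer: [-47, -47, -13, -6, -5, -5, 14]


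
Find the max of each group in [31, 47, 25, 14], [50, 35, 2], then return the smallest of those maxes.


Find max of each group:
  Group 1: [31, 47, 25, 14] -> max = 47
  Group 2: [50, 35, 2] -> max = 50
Maxes: [47, 50]
Minimum of maxes = 47
Final answer: 47


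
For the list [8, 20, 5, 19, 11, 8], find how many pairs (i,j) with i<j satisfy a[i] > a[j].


For each element, count the later elements that are smaller than it:
  8 (index 0): smaller elements after it = [5] -> 1
  20 (index 1): smaller elements after it = [5, 19, 11, 8] -> 4
  5 (index 2): smaller elements after it = [] -> 0
  19 (index 3): smaller elements after it = [11, 8] -> 2
  11 (index 4): smaller elements after it = [8] -> 1
Total inversions = 1 + 4 + 0 + 2 + 1 = 8
Final answer: 8


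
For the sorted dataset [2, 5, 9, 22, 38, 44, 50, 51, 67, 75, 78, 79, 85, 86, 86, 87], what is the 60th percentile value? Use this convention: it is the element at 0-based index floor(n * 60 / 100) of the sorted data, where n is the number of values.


The dataset has n = 16 elements.
Index = floor(16 * 60 / 100) = floor(960 / 100) = floor(9.6) = 9
Counting from index 0 in the sorted data, the element at index 9 is 75.
Final answer: 75


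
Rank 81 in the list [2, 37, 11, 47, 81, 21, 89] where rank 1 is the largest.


Sort descending: [89, 81, 47, 37, 21, 11, 2]
Find 81 in the sorted list.
81 is at position 2.
Final answer: 2


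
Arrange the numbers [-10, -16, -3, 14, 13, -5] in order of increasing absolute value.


Compute absolute values:
  |-10| = 10
  |-16| = 16
  |-3| = 3
  |14| = 14
  |13| = 13
  |-5| = 5
Absolute values in increasing order: 3 < 5 < 10 < 13 < 14 < 16
Listing the original numbers in that order gives the answer.
Final answer: [-3, -5, -10, 13, 14, -16]


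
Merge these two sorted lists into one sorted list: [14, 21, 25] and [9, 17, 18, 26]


List A: [14, 21, 25]
List B: [9, 17, 18, 26]
Repeatedly compare the front elements and take the smaller:
  14 vs 9 -> take 9
  14 vs 17 -> take 14
  21 vs 17 -> take 17
  21 vs 18 -> take 18
  21 vs 26 -> take 21
  25 vs 26 -> take 25
  A is exhausted; append the rest of B: [26]
Final answer: [9, 14, 17, 18, 21, 25, 26]


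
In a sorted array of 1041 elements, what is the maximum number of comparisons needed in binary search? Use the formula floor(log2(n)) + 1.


Binary search halves the search space each step.
Maximum comparisons = floor(log2(1041)) + 1
log2(1041) = 10.0238
floor(log2(1041)) = 10, so 10 + 1 = 11
Final answer: 11


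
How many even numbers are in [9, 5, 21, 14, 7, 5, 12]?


Check each element:
  9 is odd
  5 is odd
  21 is odd
  14 is even
  7 is odd
  5 is odd
  12 is even
Evens: [14, 12]
Count of evens = 2
Final answer: 2


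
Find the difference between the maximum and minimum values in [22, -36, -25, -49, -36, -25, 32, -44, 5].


Maximum value: 32
Minimum value: -49
Range = 32 - (-49) = 81
Final answer: 81


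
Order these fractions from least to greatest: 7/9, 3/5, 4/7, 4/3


Convert to decimal for comparison:
  7/9 = 0.7778
  3/5 = 0.6
  4/7 = 0.5714
  4/3 = 1.3333
Decimals in increasing order: 0.5714 < 0.6 < 0.7778 < 1.3333
Writing each back as its fraction gives the sorted order.
Final answer: 4/7, 3/5, 7/9, 4/3


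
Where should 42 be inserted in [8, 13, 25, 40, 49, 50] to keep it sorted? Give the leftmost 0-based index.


List is sorted: [8, 13, 25, 40, 49, 50]
We need the leftmost position where 42 can be inserted, i.e. the first index whose element is >= 42 (or the end of the list if none is).
Binary search with low=0, high=6 (0-based indices):
  low=0, high=6, mid=3: a[3]=40 < 42, so low = 4
  low=4, high=6, mid=5: a[5]=50 >= 42, so high = 5
  low=4, high=5, mid=4: a[4]=49 >= 42, so high = 4
Now low = high = 4, so the insertion index is 4.
Final answer: 4


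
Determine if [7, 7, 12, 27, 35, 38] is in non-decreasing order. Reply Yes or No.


Check consecutive pairs:
  7 <= 7? True
  7 <= 12? True
  12 <= 27? True
  27 <= 35? True
  35 <= 38? True
Every consecutive pair is in order, so the list is non-decreasing.
Final answer: Yes


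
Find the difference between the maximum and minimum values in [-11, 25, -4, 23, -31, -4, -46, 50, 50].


Maximum value: 50
Minimum value: -46
Range = 50 - (-46) = 96
Final answer: 96


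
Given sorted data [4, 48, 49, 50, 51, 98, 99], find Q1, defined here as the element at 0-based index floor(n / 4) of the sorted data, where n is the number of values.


The list has n = 7 elements.
Q1 index = floor(7 / 4) = floor(1.75) = 1
Counting from index 0 in the sorted data, the element at index 1 is 48.
Final answer: 48


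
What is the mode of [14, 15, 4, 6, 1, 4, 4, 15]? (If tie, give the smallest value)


Count the frequency of each value:
  1 appears 1 time(s)
  4 appears 3 time(s)
  6 appears 1 time(s)
  14 appears 1 time(s)
  15 appears 2 time(s)
Maximum frequency is 3.
Only 4 reaches that frequency, so it is the mode.
Final answer: 4


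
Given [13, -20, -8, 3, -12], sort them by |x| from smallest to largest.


Compute absolute values:
  |13| = 13
  |-20| = 20
  |-8| = 8
  |3| = 3
  |-12| = 12
Absolute values in increasing order: 3 < 8 < 12 < 13 < 20
Listing the original numbers in that order gives the answer.
Final answer: [3, -8, -12, 13, -20]


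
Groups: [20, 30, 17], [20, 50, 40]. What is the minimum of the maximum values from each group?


Find max of each group:
  Group 1: [20, 30, 17] -> max = 30
  Group 2: [20, 50, 40] -> max = 50
Maxes: [30, 50]
Minimum of maxes = 30
Final answer: 30


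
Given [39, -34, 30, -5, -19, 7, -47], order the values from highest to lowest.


Original list: [39, -34, 30, -5, -19, 7, -47]
Repeatedly take the largest remaining element:
  Remaining [39, -34, 30, -5, -19, 7, -47] -> largest is 39
  Remaining [-34, 30, -5, -19, 7, -47] -> largest is 30
  Remaining [-34, -5, -19, 7, -47] -> largest is 7
  Remaining [-34, -5, -19, -47] -> largest is -5
  Remaining [-34, -19, -47] -> largest is -19
  Remaining [-34, -47] -> largest is -34
  Remaining [-47] -> largest is -47
Collecting the picks in order gives the descending list.
Final answer: [39, 30, 7, -5, -19, -34, -47]


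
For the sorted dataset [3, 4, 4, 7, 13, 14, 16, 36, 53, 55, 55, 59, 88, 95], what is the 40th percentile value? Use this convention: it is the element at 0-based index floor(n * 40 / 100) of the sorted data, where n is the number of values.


The dataset has n = 14 elements.
Index = floor(14 * 40 / 100) = floor(560 / 100) = floor(5.6) = 5
Counting from index 0 in the sorted data, the element at index 5 is 14.
Final answer: 14


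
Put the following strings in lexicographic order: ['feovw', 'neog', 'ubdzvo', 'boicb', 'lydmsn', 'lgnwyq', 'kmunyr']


Compare strings character by character (the first differing letter decides):
  'boicb' < 'feovw' since 'b' < 'f' at position 1
  'feovw' < 'kmunyr' since 'f' < 'k' at position 1
  'kmunyr' < 'lgnwyq' since 'k' < 'l' at position 1
  'lgnwyq' < 'lydmsn' since 'g' < 'y' at position 2
  'lydmsn' < 'neog' since 'l' < 'n' at position 1
  'neog' < 'ubdzvo' since 'n' < 'u' at position 1
Chaining these comparisons gives the alphabetical order.
Final answer: ['boicb', 'feovw', 'kmunyr', 'lgnwyq', 'lydmsn', 'neog', 'ubdzvo']


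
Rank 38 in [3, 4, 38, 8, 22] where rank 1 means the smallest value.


Sort ascending: [3, 4, 8, 22, 38]
Find 38 in the sorted list.
38 is at position 5 (1-indexed).
Final answer: 5


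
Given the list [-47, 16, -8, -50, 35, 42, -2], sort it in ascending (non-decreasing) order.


Original list: [-47, 16, -8, -50, 35, 42, -2]
Repeatedly take the smallest remaining element:
  Remaining [-47, 16, -8, -50, 35, 42, -2] -> smallest is -50
  Remaining [-47, 16, -8, 35, 42, -2] -> smallest is -47
  Remaining [16, -8, 35, 42, -2] -> smallest is -8
  Remaining [16, 35, 42, -2] -> smallest is -2
  Remaining [16, 35, 42] -> smallest is 16
  Remaining [35, 42] -> smallest is 35
  Remaining [42] -> smallest is 42
Collecting the picks in order gives the sorted list.
Final answer: [-50, -47, -8, -2, 16, 35, 42]


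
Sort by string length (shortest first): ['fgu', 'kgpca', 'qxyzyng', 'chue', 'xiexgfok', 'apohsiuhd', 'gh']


Compute lengths:
  'fgu' has length 3
  'kgpca' has length 5
  'qxyzyng' has length 7
  'chue' has length 4
  'xiexgfok' has length 8
  'apohsiuhd' has length 9
  'gh' has length 2
Lengths in increasing order: 2 < 3 < 4 < 5 < 7 < 8 < 9
Listing the words in that order gives the answer.
Final answer: ['gh', 'fgu', 'chue', 'kgpca', 'qxyzyng', 'xiexgfok', 'apohsiuhd']


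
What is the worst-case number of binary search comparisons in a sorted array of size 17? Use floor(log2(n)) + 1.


Binary search halves the search space each step.
Maximum comparisons = floor(log2(17)) + 1
log2(17) = 4.0875
floor(log2(17)) = 4, so 4 + 1 = 5
Final answer: 5


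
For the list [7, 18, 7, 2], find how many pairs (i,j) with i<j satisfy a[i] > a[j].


For each element, count the later elements that are smaller than it:
  7 (index 0): smaller elements after it = [2] -> 1
  18 (index 1): smaller elements after it = [7, 2] -> 2
  7 (index 2): smaller elements after it = [2] -> 1
Total inversions = 1 + 2 + 1 = 4
Final answer: 4


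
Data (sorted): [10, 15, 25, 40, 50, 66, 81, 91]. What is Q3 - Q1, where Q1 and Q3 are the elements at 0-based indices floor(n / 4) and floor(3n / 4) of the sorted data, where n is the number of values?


The data has n = 8 elements.
Q1 index = floor(8 / 4) = floor(2) = 2; Q3 index = floor(3 * 8 / 4) = floor(6) = 6
Q1 = element at index 2 = 25
Q3 = element at index 6 = 81
IQR = 81 - 25 = 56
Final answer: 56


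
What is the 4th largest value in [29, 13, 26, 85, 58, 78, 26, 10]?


Sort descending: [85, 78, 58, 29, 26, 26, 13, 10]
The 4th element (1-indexed) is at index 3.
Value = 29
Final answer: 29
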